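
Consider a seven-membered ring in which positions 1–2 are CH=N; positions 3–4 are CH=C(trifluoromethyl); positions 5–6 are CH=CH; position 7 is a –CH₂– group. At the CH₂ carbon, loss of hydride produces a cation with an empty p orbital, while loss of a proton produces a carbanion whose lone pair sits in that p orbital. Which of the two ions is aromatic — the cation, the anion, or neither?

Both ions have a continuous loop of p orbitals — each ring atom is sp².
Cation: 3 × 2 + 0 = 6 π electrons → 4(1)+2, aromatic.
Anion: 3 × 2 + 2 = 8 π electrons → 4(2), antiaromatic.

The cation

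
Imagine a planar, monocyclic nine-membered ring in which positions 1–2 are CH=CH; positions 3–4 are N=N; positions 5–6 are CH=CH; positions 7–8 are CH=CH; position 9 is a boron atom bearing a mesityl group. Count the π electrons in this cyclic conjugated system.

All ring atoms are sp² and supply a p orbital to the ring (the double-bond atoms are sp², each contributing one p electron; each sp² =N– keeps its lone pair in-plane and puts one electron into the π system; the boron has an empty p orbital); the conjugation is uninterrupted.
π-electron count: 4 × 2 = 8 from the double-bond units + 0 from the B(mesityl) atom = 8.

8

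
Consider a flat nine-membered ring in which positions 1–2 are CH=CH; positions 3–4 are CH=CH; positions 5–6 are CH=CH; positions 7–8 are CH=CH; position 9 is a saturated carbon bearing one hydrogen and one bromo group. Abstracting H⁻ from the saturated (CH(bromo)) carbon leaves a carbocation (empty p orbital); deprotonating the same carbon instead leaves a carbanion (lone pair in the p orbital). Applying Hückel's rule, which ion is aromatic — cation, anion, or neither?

Both ions have a continuous loop of p orbitals — each ring atom is sp².
Cation: 4 × 2 + 0 = 8 π electrons → 4(2), antiaromatic.
Anion: 4 × 2 + 2 = 10 π electrons → 4(2)+2, aromatic.

The anion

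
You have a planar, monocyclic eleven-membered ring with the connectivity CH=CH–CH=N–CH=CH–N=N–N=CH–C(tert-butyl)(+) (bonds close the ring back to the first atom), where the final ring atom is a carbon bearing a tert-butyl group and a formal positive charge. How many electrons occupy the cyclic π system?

All ring atoms are sp² and supply a p orbital to the ring (the double-bond atoms are sp², each contributing one p electron; the doubly-bonded nitrogens are pyridine-type — their lone pairs lie in the ring plane, leaving one electron in the p orbital; the carbocation has an empty p orbital); the conjugation is uninterrupted.
π-electron count: 5 × 2 = 10 from the double-bond units + 0 from the C(tert-butyl)(+) atom = 10.

10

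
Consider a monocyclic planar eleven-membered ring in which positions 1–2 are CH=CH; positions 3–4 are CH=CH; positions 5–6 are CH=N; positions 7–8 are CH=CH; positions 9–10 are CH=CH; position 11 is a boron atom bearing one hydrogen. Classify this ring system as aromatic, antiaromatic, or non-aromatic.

Aromatic

All ring atoms are sp² and supply a p orbital to the ring (each doubly-bonded ring atom is sp² with one p-orbital electron; the doubly-bonded nitrogens are pyridine-type — their lone pairs lie in the ring plane, leaving one electron in the p orbital; the boron has an empty p orbital); the conjugation is uninterrupted.
Counting π electrons: 5 × 2 = 10 from the double-bond units + 0 from the BH atom = 10.
With 10 π electrons (n = 2), the Hückel 4n+2 condition holds.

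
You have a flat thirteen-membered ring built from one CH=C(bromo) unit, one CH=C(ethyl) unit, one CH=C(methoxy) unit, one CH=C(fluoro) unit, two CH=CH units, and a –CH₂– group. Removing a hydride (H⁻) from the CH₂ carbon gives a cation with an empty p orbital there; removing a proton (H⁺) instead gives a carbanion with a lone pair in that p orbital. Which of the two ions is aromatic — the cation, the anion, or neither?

Once that carbon is sp², every ring atom has a p orbital and both ions are fully conjugated.
Cation: 6 × 2 + 0 = 12 π electrons → 4(3), antiaromatic.
Anion: 6 × 2 + 2 = 14 π electrons → 4(3)+2, aromatic.

The anion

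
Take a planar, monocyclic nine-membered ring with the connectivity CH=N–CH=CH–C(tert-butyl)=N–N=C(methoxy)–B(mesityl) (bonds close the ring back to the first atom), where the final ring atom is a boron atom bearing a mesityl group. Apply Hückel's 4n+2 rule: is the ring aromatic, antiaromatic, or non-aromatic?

Every ring atom contributes a p orbital perpendicular to the ring (every atom in a ring double bond is sp² and brings one electron to the p orbital; the doubly-bonded nitrogens are pyridine-type — their lone pairs lie in the ring plane, leaving one electron in the p orbital; the boron has an empty p orbital), so the π system is cyclic and fully conjugated.
Adding the contributions, 4 × 2 = 8 from the double-bond units + 0 from the B(mesityl) atom = 8.
8 is a 4n count (n = 2), so the planar conjugated ring is antiaromatic.

Antiaromatic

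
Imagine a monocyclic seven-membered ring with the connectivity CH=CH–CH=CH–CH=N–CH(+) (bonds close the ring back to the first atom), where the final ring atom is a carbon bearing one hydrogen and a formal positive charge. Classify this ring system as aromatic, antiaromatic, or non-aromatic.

Aromatic

All ring atoms are sp² and supply a p orbital to the ring (each doubly-bonded ring atom is sp² with one p-orbital electron; each =N– nitrogen is pyridine-type (lone pair in the sp² plane, one electron in the p orbital); the carbocation has an empty p orbital); the conjugation is uninterrupted.
Tallying contributions gives 3 × 2 = 6 from the double-bond units + 0 from the CH(+) atom = 6.
Since 6 = 4·1 + 2, the ring meets the 4n+2 criterion.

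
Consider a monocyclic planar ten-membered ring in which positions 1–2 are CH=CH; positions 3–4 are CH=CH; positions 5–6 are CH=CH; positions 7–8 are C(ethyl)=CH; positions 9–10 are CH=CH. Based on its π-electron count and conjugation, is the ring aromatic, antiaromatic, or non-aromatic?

All ring atoms are sp² and supply a p orbital to the ring (every atom in a ring double bond is sp² and brings one electron to the p orbital); the conjugation is uninterrupted.
Tallying contributions gives 5 × 2 = 10 from the 5 double-bond units.
That gives a 4n+2 count (10, n = 2).

Aromatic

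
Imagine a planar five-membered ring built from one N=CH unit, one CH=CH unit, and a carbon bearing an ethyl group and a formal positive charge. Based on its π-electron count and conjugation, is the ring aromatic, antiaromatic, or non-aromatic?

All ring atoms are sp² and supply a p orbital to the ring (every atom in a ring double bond is sp² and brings one electron to the p orbital; each sp² =N– keeps its lone pair in-plane and puts one electron into the π system; the carbocation has an empty p orbital); the conjugation is uninterrupted.
Adding the contributions, 2 × 2 = 4 from the double-bond units + 0 from the C(ethyl)(+) atom = 4.
With 4 = 4·1 π electrons, Hückel's rule classifies the planar ring as antiaromatic.

Antiaromatic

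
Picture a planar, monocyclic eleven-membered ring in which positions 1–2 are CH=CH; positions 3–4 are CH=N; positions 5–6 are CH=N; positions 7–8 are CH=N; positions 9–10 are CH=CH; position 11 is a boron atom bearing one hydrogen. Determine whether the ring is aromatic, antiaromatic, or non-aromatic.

All ring atoms are sp² and supply a p orbital to the ring (the double-bond atoms are sp², each contributing one p electron; each sp² =N– keeps its lone pair in-plane and puts one electron into the π system; the boron has an empty p orbital); the conjugation is uninterrupted.
Adding the contributions, 5 × 2 = 10 from the double-bond units + 0 from the BH atom = 10.
That gives a 4n+2 count (10, n = 2).

Aromatic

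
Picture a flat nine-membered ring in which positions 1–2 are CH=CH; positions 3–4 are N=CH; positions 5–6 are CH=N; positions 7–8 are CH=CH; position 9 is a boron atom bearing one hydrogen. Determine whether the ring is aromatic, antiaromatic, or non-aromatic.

Antiaromatic

All ring atoms are sp² and supply a p orbital to the ring (every atom in a ring double bond is sp² and brings one electron to the p orbital; each =N– nitrogen is pyridine-type (lone pair in the sp² plane, one electron in the p orbital); the boron has an empty p orbital); the conjugation is uninterrupted.
Adding the contributions, 4 × 2 = 8 from the double-bond units + 0 from the BH atom = 8.
With 8 = 4·2 π electrons, Hückel's rule classifies the planar ring as antiaromatic.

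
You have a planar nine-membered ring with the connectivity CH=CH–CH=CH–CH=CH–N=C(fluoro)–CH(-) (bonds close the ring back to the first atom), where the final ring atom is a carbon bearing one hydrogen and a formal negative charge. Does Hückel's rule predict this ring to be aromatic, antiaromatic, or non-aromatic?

All ring atoms are sp² and supply a p orbital to the ring (every atom in a ring double bond is sp² and brings one electron to the p orbital; each =N– nitrogen is pyridine-type (lone pair in the sp² plane, one electron in the p orbital); the carbanion's lone pair occupies the p orbital); the conjugation is uninterrupted.
π-electron count: 4 × 2 = 8 from the double-bond units + 2 from the CH(-) atom = 10.
With 10 π electrons (n = 2), the Hückel 4n+2 condition holds.

Aromatic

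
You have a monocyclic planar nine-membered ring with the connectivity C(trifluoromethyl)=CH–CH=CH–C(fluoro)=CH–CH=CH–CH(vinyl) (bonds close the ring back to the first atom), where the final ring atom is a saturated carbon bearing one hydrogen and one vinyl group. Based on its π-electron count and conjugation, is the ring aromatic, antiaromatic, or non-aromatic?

The CH(vinyl) carbon is saturated: that saturated carbon is sp³ and has no p orbital in the ring π system. Conjugation is not continuous around the ring.
Broken conjugation rules out both aromaticity and antiaromaticity.

Non-aromatic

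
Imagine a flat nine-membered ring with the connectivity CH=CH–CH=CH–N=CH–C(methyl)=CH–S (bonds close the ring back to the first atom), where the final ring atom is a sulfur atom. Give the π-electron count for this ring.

10

Every ring atom contributes a p orbital perpendicular to the ring (every atom in a ring double bond is sp² and brings one electron to the p orbital; the doubly-bonded nitrogens are pyridine-type — their lone pairs lie in the ring plane, leaving one electron in the p orbital; the sulfur donates one lone pair from its p orbital), so the π system is cyclic and fully conjugated.
Adding the contributions, 4 × 2 = 8 from the double-bond units + 2 from the S atom = 10.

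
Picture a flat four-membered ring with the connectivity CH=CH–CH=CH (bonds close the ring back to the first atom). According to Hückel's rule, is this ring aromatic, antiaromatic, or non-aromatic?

Antiaromatic

Check conjugation: each doubly-bonded ring atom is sp² with one p-orbital electron — every position has a p orbital, so the cyclic π system is continuous.
Tallying contributions gives 2 × 2 = 4 from the 2 double-bond units.
4 = 4(1); a planar, fully conjugated 4n system is antiaromatic.
(This ring is cyclobutadiene.)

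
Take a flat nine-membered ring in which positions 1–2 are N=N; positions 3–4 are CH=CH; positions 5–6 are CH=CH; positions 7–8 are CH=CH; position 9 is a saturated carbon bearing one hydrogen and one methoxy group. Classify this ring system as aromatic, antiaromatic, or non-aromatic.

At the CH(methoxy) position, that saturated carbon is sp³ and has no p orbital in the ring π system; the ring's p-orbital overlap is broken there.
Hückel's rule only applies to fully conjugated rings, so this one is simply non-aromatic.

Non-aromatic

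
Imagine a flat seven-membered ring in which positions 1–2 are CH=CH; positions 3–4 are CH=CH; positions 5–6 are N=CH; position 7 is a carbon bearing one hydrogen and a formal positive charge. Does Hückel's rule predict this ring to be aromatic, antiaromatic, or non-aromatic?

The p orbitals form a continuous loop: each doubly-bonded ring atom is sp² with one p-orbital electron; each sp² =N– keeps its lone pair in-plane and puts one electron into the π system; the carbocation has an empty p orbital. The ring is fully conjugated.
Counting π electrons: 3 × 2 = 6 from the double-bond units + 0 from the CH(+) atom = 6.
Since 6 = 4·1 + 2, the ring meets the 4n+2 criterion.

Aromatic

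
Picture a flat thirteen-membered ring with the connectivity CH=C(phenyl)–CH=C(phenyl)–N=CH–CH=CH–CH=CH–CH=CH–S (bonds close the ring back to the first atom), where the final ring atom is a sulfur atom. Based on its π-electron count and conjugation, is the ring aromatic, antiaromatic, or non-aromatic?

Check conjugation: every atom in a ring double bond is sp² and brings one electron to the p orbital; each =N– nitrogen is pyridine-type (lone pair in the sp² plane, one electron in the p orbital); the sulfur donates one lone pair from its p orbital — every position has a p orbital, so the cyclic π system is continuous.
π-electron count: 6 × 2 = 12 from the double-bond units + 2 from the S atom = 14.
14 = 4(3) + 2, which satisfies Hückel's 4n+2 rule.

Aromatic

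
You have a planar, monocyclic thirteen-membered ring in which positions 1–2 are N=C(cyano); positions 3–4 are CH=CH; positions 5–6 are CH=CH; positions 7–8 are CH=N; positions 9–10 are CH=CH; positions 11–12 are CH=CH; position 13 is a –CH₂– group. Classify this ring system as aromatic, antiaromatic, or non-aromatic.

Because the tetrahedral CH₂ carbon is sp³ and has no p orbital in the ring π system at the CH2 position, the π system cannot extend all the way around the ring.
Without a continuous loop of overlapping p orbitals the Hückel electron count never comes into play.

Non-aromatic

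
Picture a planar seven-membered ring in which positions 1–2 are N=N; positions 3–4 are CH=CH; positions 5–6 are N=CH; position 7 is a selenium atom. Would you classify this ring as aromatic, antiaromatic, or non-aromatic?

Antiaromatic

All ring atoms are sp² and supply a p orbital to the ring (the double-bond atoms are sp², each contributing one p electron; the doubly-bonded nitrogens are pyridine-type — their lone pairs lie in the ring plane, leaving one electron in the p orbital; the selenium donates one lone pair from its p orbital); the conjugation is uninterrupted.
π-electron count: 3 × 2 = 6 from the double-bond units + 2 from the Se atom = 8.
8 = 4(2); a planar, fully conjugated 4n system is antiaromatic.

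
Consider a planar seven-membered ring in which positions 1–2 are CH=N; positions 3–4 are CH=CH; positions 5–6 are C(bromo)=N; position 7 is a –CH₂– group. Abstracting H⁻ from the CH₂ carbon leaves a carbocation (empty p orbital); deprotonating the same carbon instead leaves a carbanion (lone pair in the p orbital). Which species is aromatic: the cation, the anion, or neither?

In both ions every ring atom is sp² and contributes a p orbital, so both rings are fully conjugated.
Cation: 3 × 2 + 0 = 6 π electrons → 4(1)+2, aromatic.
Anion: 3 × 2 + 2 = 8 π electrons → 4(2), antiaromatic.

The cation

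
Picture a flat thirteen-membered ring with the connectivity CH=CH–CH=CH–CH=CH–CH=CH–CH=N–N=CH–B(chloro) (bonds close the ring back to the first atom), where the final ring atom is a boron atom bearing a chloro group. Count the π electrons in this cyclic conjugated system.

The p orbitals form a continuous loop: the double-bond atoms are sp², each contributing one p electron; each =N– nitrogen is pyridine-type (lone pair in the sp² plane, one electron in the p orbital); the boron has an empty p orbital. The ring is fully conjugated.
Counting π electrons: 6 × 2 = 12 from the double-bond units + 0 from the B(chloro) atom = 12.

12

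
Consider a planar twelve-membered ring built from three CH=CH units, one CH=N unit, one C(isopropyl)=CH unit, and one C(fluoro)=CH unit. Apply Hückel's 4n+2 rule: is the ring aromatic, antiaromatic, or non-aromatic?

Antiaromatic

Every ring atom contributes a p orbital perpendicular to the ring (each doubly-bonded ring atom is sp² with one p-orbital electron; each sp² =N– keeps its lone pair in-plane and puts one electron into the π system), so the π system is cyclic and fully conjugated.
Tallying contributions gives 6 × 2 = 12 from the 6 double-bond units.
With 12 = 4·3 π electrons, Hückel's rule classifies the planar ring as antiaromatic.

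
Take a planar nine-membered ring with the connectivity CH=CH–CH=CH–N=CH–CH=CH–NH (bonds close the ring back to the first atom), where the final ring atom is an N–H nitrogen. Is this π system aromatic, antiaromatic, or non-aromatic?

All ring atoms are sp² and supply a p orbital to the ring (every atom in a ring double bond is sp² and brings one electron to the p orbital; each sp² =N– keeps its lone pair in-plane and puts one electron into the π system; the pyrrole-type nitrogen donates its lone pair from the p orbital); the conjugation is uninterrupted.
Counting π electrons: 4 × 2 = 8 from the double-bond units + 2 from the NH atom = 10.
10 = 4(2) + 2, which satisfies Hückel's 4n+2 rule.

Aromatic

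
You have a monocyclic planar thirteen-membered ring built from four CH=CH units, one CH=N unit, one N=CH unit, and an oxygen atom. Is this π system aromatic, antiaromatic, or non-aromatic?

Aromatic

All ring atoms are sp² and supply a p orbital to the ring (every atom in a ring double bond is sp² and brings one electron to the p orbital; each sp² =N– keeps its lone pair in-plane and puts one electron into the π system; the oxygen donates one lone pair from its p orbital); the conjugation is uninterrupted.
π-electron count: 6 × 2 = 12 from the double-bond units + 2 from the O atom = 14.
Since 14 = 4·3 + 2, the ring meets the 4n+2 criterion.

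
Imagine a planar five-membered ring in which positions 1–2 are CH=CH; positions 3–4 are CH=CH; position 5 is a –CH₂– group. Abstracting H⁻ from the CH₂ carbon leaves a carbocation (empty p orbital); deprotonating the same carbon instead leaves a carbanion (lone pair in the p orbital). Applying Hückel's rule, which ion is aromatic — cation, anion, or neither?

The anion

In both ions every ring atom is sp² and contributes a p orbital, so both rings are fully conjugated.
Cation: 2 × 2 + 0 = 4 π electrons → 4(1), antiaromatic.
Anion: 2 × 2 + 2 = 6 π electrons → 4(1)+2, aromatic.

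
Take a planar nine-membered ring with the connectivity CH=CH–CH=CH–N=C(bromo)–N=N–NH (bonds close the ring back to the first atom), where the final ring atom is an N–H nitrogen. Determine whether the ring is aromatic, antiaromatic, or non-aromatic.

Aromatic

All ring atoms are sp² and supply a p orbital to the ring (the double-bond atoms are sp², each contributing one p electron; the doubly-bonded nitrogens are pyridine-type — their lone pairs lie in the ring plane, leaving one electron in the p orbital; the pyrrole-type nitrogen donates its lone pair from the p orbital); the conjugation is uninterrupted.
π-electron count: 4 × 2 = 8 from the double-bond units + 2 from the NH atom = 10.
Since 10 = 4·2 + 2, the ring meets the 4n+2 criterion.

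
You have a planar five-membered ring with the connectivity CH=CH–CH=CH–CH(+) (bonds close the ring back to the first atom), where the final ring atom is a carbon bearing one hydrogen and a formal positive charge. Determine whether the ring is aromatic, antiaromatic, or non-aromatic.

Every ring atom contributes a p orbital perpendicular to the ring (each doubly-bonded ring atom is sp² with one p-orbital electron; the carbocation has an empty p orbital), so the π system is cyclic and fully conjugated.
Tallying contributions gives 2 × 2 = 4 from the double-bond units + 0 from the CH(+) atom = 4.
With 4 = 4·1 π electrons, Hückel's rule classifies the planar ring as antiaromatic.
(This ring is the cyclopentadienyl cation.)

Antiaromatic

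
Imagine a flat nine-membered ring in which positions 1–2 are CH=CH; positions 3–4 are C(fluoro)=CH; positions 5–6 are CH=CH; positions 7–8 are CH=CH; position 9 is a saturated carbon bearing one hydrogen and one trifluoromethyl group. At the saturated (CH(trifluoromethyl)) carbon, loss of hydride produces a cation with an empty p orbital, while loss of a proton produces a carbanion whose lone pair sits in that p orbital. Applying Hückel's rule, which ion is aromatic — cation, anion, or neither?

The anion

Once that carbon is sp², every ring atom has a p orbital and both ions are fully conjugated.
Cation: 4 × 2 + 0 = 8 π electrons → 4(2), antiaromatic.
Anion: 4 × 2 + 2 = 10 π electrons → 4(2)+2, aromatic.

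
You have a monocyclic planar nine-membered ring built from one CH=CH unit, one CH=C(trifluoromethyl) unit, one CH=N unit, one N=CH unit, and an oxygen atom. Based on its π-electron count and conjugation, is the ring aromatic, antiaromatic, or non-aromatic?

Check conjugation: the double-bond atoms are sp², each contributing one p electron; each =N– nitrogen is pyridine-type (lone pair in the sp² plane, one electron in the p orbital); the oxygen donates one lone pair from its p orbital — every position has a p orbital, so the cyclic π system is continuous.
Counting π electrons: 4 × 2 = 8 from the double-bond units + 2 from the O atom = 10.
Since 10 = 4·2 + 2, the ring meets the 4n+2 criterion.

Aromatic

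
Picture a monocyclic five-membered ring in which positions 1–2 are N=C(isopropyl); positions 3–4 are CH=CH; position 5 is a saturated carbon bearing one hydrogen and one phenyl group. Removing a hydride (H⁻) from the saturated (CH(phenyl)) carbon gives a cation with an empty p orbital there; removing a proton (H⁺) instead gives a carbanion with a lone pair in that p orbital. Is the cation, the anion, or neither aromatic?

In both ions every ring atom is sp² and contributes a p orbital, so both rings are fully conjugated.
Cation: 2 × 2 + 0 = 4 π electrons → 4(1), antiaromatic.
Anion: 2 × 2 + 2 = 6 π electrons → 4(1)+2, aromatic.

The anion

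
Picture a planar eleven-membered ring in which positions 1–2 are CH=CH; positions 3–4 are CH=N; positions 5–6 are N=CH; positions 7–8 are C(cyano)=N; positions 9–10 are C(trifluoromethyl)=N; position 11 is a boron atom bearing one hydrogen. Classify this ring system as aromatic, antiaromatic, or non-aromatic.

Every ring atom contributes a p orbital perpendicular to the ring (each doubly-bonded ring atom is sp² with one p-orbital electron; the doubly-bonded nitrogens are pyridine-type — their lone pairs lie in the ring plane, leaving one electron in the p orbital; the boron has an empty p orbital), so the π system is cyclic and fully conjugated.
π-electron count: 5 × 2 = 10 from the double-bond units + 0 from the BH atom = 10.
10 = 4(2) + 2, which satisfies Hückel's 4n+2 rule.

Aromatic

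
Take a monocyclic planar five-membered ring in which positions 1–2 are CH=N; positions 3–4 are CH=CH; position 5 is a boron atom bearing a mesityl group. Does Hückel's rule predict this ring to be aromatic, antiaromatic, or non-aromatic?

Every ring atom contributes a p orbital perpendicular to the ring (each doubly-bonded ring atom is sp² with one p-orbital electron; each sp² =N– keeps its lone pair in-plane and puts one electron into the π system; the boron has an empty p orbital), so the π system is cyclic and fully conjugated.
Counting π electrons: 2 × 2 = 4 from the double-bond units + 0 from the B(mesityl) atom = 4.
A 4n π count (4, n = 1) in a planar conjugated ring means antiaromatic.

Antiaromatic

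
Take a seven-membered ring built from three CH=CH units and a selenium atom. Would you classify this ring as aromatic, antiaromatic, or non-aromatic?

Antiaromatic

The p orbitals form a continuous loop: the double-bond atoms are sp², each contributing one p electron; the selenium donates one lone pair from its p orbital. The ring is fully conjugated.
Counting π electrons: 3 × 2 = 6 from the double-bond units + 2 from the Se atom = 8.
8 = 4(2); a planar, fully conjugated 4n system is antiaromatic.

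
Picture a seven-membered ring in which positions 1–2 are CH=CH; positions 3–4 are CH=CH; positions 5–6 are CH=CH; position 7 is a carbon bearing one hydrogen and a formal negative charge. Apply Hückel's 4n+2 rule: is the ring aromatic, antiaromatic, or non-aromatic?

Antiaromatic

Every ring atom contributes a p orbital perpendicular to the ring (each doubly-bonded ring atom is sp² with one p-orbital electron; the carbanion's lone pair occupies the p orbital), so the π system is cyclic and fully conjugated.
π-electron count: 3 × 2 = 6 from the double-bond units + 2 from the CH(-) atom = 8.
With 8 = 4·2 π electrons, Hückel's rule classifies the planar ring as antiaromatic.
(The species described is the cycloheptatrienyl anion.)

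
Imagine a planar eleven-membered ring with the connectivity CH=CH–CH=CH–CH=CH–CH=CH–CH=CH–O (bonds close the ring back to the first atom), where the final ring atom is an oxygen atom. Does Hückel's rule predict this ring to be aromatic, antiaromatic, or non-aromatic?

The p orbitals form a continuous loop: each doubly-bonded ring atom is sp² with one p-orbital electron; the oxygen donates one lone pair from its p orbital. The ring is fully conjugated.
π-electron count: 5 × 2 = 10 from the double-bond units + 2 from the O atom = 12.
12 = 4(3); a planar, fully conjugated 4n system is antiaromatic.

Antiaromatic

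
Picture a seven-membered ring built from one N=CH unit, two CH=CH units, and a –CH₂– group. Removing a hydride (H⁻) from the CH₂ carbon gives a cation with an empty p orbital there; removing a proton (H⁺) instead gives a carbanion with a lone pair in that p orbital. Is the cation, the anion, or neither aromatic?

Both ions have a continuous loop of p orbitals — each ring atom is sp².
Cation: 3 × 2 + 0 = 6 π electrons → 4(1)+2, aromatic.
Anion: 3 × 2 + 2 = 8 π electrons → 4(2), antiaromatic.

The cation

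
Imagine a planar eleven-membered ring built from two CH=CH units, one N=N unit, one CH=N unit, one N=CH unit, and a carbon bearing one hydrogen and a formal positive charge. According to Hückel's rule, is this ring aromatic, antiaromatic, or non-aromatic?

Aromatic

Every ring atom contributes a p orbital perpendicular to the ring (the double-bond atoms are sp², each contributing one p electron; each =N– nitrogen is pyridine-type (lone pair in the sp² plane, one electron in the p orbital); the carbocation has an empty p orbital), so the π system is cyclic and fully conjugated.
Tallying contributions gives 5 × 2 = 10 from the double-bond units + 0 from the CH(+) atom = 10.
Since 10 = 4·2 + 2, the ring meets the 4n+2 criterion.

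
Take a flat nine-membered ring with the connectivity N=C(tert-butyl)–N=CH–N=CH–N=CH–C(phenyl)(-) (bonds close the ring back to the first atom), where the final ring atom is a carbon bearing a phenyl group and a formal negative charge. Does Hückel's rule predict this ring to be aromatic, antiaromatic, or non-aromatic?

All ring atoms are sp² and supply a p orbital to the ring (the double-bond atoms are sp², each contributing one p electron; each =N– nitrogen is pyridine-type (lone pair in the sp² plane, one electron in the p orbital); the carbanion's lone pair occupies the p orbital); the conjugation is uninterrupted.
Tallying contributions gives 4 × 2 = 8 from the double-bond units + 2 from the C(phenyl)(-) atom = 10.
With 10 π electrons (n = 2), the Hückel 4n+2 condition holds.

Aromatic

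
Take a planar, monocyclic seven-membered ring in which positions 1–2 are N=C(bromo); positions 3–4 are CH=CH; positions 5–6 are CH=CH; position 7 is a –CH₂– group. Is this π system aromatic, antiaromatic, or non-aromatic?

The CH2 carbon is saturated: the tetrahedral CH₂ carbon is sp³ and has no p orbital in the ring π system. Conjugation is not continuous around the ring.
Without a continuous loop of overlapping p orbitals the Hückel electron count never comes into play.

Non-aromatic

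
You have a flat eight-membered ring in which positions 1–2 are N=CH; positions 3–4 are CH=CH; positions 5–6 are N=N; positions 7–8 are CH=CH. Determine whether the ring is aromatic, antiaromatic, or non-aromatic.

Antiaromatic

All ring atoms are sp² and supply a p orbital to the ring (every atom in a ring double bond is sp² and brings one electron to the p orbital; each sp² =N– keeps its lone pair in-plane and puts one electron into the π system); the conjugation is uninterrupted.
Tallying contributions gives 4 × 2 = 8 from the 4 double-bond units.
With 8 = 4·2 π electrons, Hückel's rule classifies the planar ring as antiaromatic.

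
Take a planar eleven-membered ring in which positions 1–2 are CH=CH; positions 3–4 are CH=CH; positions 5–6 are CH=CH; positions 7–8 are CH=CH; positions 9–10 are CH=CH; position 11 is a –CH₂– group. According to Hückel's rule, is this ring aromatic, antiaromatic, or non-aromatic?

Non-aromatic

The CH2 position has four σ bonds — the tetrahedral CH₂ carbon is sp³ and has no p orbital in the ring π system — so the cyclic conjugation is interrupted.
Broken conjugation rules out both aromaticity and antiaromaticity.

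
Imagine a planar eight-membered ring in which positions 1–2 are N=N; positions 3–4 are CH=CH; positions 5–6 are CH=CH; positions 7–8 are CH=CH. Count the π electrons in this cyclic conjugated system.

8

Every ring atom contributes a p orbital perpendicular to the ring (the double-bond atoms are sp², each contributing one p electron; the doubly-bonded nitrogens are pyridine-type — their lone pairs lie in the ring plane, leaving one electron in the p orbital), so the π system is cyclic and fully conjugated.
Adding the contributions, 4 × 2 = 8 from the 4 double-bond units.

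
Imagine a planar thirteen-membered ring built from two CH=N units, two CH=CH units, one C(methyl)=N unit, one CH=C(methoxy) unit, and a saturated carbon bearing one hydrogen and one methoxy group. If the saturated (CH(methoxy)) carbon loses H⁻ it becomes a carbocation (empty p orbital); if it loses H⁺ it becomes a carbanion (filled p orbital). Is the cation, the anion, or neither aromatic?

In either ion the ring is fully conjugated: every atom, including the new sp² carbon, supplies a p orbital.
Cation: 6 × 2 + 0 = 12 π electrons → 4(3), antiaromatic.
Anion: 6 × 2 + 2 = 14 π electrons → 4(3)+2, aromatic.

The anion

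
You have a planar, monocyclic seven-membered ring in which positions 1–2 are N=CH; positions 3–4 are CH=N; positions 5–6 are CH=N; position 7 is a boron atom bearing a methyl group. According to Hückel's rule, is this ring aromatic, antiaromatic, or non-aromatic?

Aromatic

All ring atoms are sp² and supply a p orbital to the ring (the double-bond atoms are sp², each contributing one p electron; the doubly-bonded nitrogens are pyridine-type — their lone pairs lie in the ring plane, leaving one electron in the p orbital; the boron has an empty p orbital); the conjugation is uninterrupted.
Counting π electrons: 3 × 2 = 6 from the double-bond units + 0 from the B(methyl) atom = 6.
That gives a 4n+2 count (6, n = 1).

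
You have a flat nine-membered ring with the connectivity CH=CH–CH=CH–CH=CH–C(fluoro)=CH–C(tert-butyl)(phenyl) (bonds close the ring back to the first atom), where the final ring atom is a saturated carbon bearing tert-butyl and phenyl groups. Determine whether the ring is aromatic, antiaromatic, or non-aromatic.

Non-aromatic

At the C(tert-butyl)(phenyl) position, that saturated carbon is sp³ and has no p orbital in the ring π system; the ring's p-orbital overlap is broken there.
Broken conjugation rules out both aromaticity and antiaromaticity.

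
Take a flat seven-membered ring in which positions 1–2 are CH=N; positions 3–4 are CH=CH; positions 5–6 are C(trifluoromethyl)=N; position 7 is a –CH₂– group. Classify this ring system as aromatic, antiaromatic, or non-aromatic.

Non-aromatic

The CH2 carbon is saturated: the tetrahedral CH₂ carbon is sp³ and has no p orbital in the ring π system. Conjugation is not continuous around the ring.
Hückel's rule only applies to fully conjugated rings, so this one is simply non-aromatic.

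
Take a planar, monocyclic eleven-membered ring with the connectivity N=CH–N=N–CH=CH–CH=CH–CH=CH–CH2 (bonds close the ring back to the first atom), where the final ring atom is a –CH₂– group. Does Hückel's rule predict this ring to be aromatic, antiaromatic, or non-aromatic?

Non-aromatic

Because the tetrahedral CH₂ carbon is sp³ and has no p orbital in the ring π system at the CH2 position, the π system cannot extend all the way around the ring.
A ring that is not fully conjugated cannot be aromatic or antiaromatic regardless of its π-electron count.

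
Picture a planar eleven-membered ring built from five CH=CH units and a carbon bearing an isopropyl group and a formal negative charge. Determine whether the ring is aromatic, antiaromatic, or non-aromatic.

Check conjugation: the double-bond atoms are sp², each contributing one p electron; the carbanion's lone pair occupies the p orbital — every position has a p orbital, so the cyclic π system is continuous.
π-electron count: 5 × 2 = 10 from the double-bond units + 2 from the C(isopropyl)(-) atom = 12.
12 is a 4n count (n = 3), so the planar conjugated ring is antiaromatic.

Antiaromatic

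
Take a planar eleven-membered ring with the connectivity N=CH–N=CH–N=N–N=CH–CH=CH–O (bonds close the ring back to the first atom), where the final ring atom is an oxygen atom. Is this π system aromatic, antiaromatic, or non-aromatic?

The p orbitals form a continuous loop: every atom in a ring double bond is sp² and brings one electron to the p orbital; each =N– nitrogen is pyridine-type (lone pair in the sp² plane, one electron in the p orbital); the oxygen donates one lone pair from its p orbital. The ring is fully conjugated.
Counting π electrons: 5 × 2 = 10 from the double-bond units + 2 from the O atom = 12.
12 = 4(3); a planar, fully conjugated 4n system is antiaromatic.

Antiaromatic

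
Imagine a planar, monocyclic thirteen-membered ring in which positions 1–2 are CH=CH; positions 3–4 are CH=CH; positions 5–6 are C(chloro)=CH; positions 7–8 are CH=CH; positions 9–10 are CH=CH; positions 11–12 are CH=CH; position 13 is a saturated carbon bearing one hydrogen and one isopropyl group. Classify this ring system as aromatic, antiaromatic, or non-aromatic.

The CH(isopropyl) carbon is saturated: that saturated carbon is sp³ and has no p orbital in the ring π system. Conjugation is not continuous around the ring.
Broken conjugation rules out both aromaticity and antiaromaticity.

Non-aromatic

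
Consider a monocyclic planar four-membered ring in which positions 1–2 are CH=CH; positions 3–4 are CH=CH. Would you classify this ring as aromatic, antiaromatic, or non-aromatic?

The p orbitals form a continuous loop: the double-bond atoms are sp², each contributing one p electron. The ring is fully conjugated.
Tallying contributions gives 2 × 2 = 4 from the 2 double-bond units.
4 = 4(1); a planar, fully conjugated 4n system is antiaromatic.
This is cyclobutadiene.

Antiaromatic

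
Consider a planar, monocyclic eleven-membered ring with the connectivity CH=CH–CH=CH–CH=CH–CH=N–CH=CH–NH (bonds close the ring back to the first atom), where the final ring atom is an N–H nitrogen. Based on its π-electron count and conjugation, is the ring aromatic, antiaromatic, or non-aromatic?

Check conjugation: the double-bond atoms are sp², each contributing one p electron; each sp² =N– keeps its lone pair in-plane and puts one electron into the π system; the pyrrole-type nitrogen donates its lone pair from the p orbital — every position has a p orbital, so the cyclic π system is continuous.
π-electron count: 5 × 2 = 10 from the double-bond units + 2 from the NH atom = 12.
12 = 4(3); a planar, fully conjugated 4n system is antiaromatic.

Antiaromatic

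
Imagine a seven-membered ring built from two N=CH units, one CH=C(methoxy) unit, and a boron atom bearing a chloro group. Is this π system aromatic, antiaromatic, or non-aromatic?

Check conjugation: the double-bond atoms are sp², each contributing one p electron; the doubly-bonded nitrogens are pyridine-type — their lone pairs lie in the ring plane, leaving one electron in the p orbital; the boron has an empty p orbital — every position has a p orbital, so the cyclic π system is continuous.
Tallying contributions gives 3 × 2 = 6 from the double-bond units + 0 from the B(chloro) atom = 6.
That gives a 4n+2 count (6, n = 1).

Aromatic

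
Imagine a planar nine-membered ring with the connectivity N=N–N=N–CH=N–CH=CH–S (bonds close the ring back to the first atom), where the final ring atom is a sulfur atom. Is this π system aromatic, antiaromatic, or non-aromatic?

Aromatic

The p orbitals form a continuous loop: the double-bond atoms are sp², each contributing one p electron; each sp² =N– keeps its lone pair in-plane and puts one electron into the π system; the sulfur donates one lone pair from its p orbital. The ring is fully conjugated.
Counting π electrons: 4 × 2 = 8 from the double-bond units + 2 from the S atom = 10.
That gives a 4n+2 count (10, n = 2).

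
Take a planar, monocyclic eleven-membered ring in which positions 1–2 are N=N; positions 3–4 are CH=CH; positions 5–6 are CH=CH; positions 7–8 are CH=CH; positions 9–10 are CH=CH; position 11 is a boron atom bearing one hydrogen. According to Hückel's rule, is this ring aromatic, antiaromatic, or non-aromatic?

Every ring atom contributes a p orbital perpendicular to the ring (every atom in a ring double bond is sp² and brings one electron to the p orbital; the doubly-bonded nitrogens are pyridine-type — their lone pairs lie in the ring plane, leaving one electron in the p orbital; the boron has an empty p orbital), so the π system is cyclic and fully conjugated.
π-electron count: 5 × 2 = 10 from the double-bond units + 0 from the BH atom = 10.
With 10 π electrons (n = 2), the Hückel 4n+2 condition holds.

Aromatic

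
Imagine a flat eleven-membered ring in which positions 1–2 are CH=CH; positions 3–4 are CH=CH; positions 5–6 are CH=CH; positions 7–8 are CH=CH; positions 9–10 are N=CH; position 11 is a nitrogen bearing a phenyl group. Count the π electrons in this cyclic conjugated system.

12

All ring atoms are sp² and supply a p orbital to the ring (the double-bond atoms are sp², each contributing one p electron; each =N– nitrogen is pyridine-type (lone pair in the sp² plane, one electron in the p orbital); the pyrrole-type nitrogen donates its lone pair from the p orbital); the conjugation is uninterrupted.
π-electron count: 5 × 2 = 10 from the double-bond units + 2 from the N(phenyl) atom = 12.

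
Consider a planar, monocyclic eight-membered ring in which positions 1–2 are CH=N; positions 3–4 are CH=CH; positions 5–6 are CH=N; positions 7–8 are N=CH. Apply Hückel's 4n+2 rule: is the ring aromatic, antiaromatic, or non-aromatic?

The p orbitals form a continuous loop: the double-bond atoms are sp², each contributing one p electron; the doubly-bonded nitrogens are pyridine-type — their lone pairs lie in the ring plane, leaving one electron in the p orbital. The ring is fully conjugated.
Counting π electrons: 4 × 2 = 8 from the 4 double-bond units.
With 8 = 4·2 π electrons, Hückel's rule classifies the planar ring as antiaromatic.

Antiaromatic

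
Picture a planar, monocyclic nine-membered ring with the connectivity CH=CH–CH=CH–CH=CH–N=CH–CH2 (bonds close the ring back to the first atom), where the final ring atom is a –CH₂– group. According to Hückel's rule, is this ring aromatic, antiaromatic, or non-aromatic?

The CH2 carbon is saturated: the tetrahedral CH₂ carbon is sp³ and has no p orbital in the ring π system. Conjugation is not continuous around the ring.
Broken conjugation rules out both aromaticity and antiaromaticity.

Non-aromatic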